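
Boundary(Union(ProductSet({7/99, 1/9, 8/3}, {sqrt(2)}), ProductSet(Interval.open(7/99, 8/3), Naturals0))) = Union(ProductSet({7/99, 1/9, 8/3}, {sqrt(2)}), ProductSet(Interval(7/99, 8/3), Naturals0))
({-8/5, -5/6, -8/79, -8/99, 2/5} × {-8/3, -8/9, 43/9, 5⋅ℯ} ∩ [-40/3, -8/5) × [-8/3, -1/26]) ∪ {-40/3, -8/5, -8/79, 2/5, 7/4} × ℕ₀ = {-40/3, -8/5, -8/79, 2/5, 7/4} × ℕ₀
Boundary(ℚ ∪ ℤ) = ℝ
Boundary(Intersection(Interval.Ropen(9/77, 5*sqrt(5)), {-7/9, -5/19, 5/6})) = {5/6}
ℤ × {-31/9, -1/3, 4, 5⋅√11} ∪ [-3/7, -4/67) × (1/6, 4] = (ℤ × {-31/9, -1/3, 4, 5⋅√11}) ∪ ([-3/7, -4/67) × (1/6, 4])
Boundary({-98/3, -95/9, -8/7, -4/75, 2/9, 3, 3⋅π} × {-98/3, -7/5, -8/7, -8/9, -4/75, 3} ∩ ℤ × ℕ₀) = {3} × {3}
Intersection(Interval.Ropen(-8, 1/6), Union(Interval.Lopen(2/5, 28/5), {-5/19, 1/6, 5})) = {-5/19}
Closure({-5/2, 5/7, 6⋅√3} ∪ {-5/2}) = {-5/2, 5/7, 6⋅√3}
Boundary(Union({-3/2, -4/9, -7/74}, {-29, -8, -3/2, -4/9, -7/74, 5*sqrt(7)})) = {-29, -8, -3/2, -4/9, -7/74, 5*sqrt(7)}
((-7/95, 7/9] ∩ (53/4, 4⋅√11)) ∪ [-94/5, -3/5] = [-94/5, -3/5]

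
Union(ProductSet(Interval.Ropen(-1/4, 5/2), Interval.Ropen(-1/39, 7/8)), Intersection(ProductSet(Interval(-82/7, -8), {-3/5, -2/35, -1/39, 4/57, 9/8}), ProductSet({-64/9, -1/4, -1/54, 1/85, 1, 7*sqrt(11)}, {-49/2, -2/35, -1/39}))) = ProductSet(Interval.Ropen(-1/4, 5/2), Interval.Ropen(-1/39, 7/8))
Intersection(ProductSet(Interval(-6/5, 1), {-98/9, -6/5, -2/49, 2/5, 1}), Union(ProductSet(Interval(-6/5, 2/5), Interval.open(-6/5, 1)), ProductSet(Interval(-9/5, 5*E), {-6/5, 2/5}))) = Union(ProductSet(Interval(-6/5, 2/5), {-2/49, 2/5}), ProductSet(Interval(-6/5, 1), {-6/5, 2/5}))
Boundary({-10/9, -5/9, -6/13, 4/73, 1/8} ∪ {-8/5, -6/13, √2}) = {-8/5, -10/9, -5/9, -6/13, 4/73, 1/8, √2}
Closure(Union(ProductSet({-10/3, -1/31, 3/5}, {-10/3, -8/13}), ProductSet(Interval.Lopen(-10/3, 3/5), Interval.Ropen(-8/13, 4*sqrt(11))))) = Union(ProductSet({-10/3, 3/5}, Interval(-8/13, 4*sqrt(11))), ProductSet({-10/3, -1/31, 3/5}, {-10/3, -8/13}), ProductSet(Interval(-10/3, 3/5), {-8/13, 4*sqrt(11)}), ProductSet(Interval.Lopen(-10/3, 3/5), Interval.Ropen(-8/13, 4*sqrt(11))))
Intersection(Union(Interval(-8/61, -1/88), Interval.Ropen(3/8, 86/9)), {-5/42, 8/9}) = {-5/42, 8/9}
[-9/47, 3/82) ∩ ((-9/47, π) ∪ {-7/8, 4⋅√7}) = (-9/47, 3/82)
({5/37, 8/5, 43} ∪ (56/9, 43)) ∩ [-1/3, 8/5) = {5/37}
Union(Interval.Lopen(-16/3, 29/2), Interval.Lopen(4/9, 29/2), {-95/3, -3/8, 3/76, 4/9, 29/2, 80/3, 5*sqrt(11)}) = Union({-95/3, 80/3, 5*sqrt(11)}, Interval.Lopen(-16/3, 29/2))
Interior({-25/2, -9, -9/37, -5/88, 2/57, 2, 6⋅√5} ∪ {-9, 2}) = ∅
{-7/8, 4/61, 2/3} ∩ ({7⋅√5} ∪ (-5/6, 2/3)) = {4/61}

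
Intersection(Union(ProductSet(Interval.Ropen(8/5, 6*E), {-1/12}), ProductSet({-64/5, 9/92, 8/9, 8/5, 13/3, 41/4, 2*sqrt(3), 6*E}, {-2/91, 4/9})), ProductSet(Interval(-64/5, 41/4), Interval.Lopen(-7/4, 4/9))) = Union(ProductSet({-64/5, 9/92, 8/9, 8/5, 13/3, 41/4, 2*sqrt(3)}, {-2/91, 4/9}), ProductSet(Interval(8/5, 41/4), {-1/12}))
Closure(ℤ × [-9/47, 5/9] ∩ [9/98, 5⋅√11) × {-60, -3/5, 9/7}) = ∅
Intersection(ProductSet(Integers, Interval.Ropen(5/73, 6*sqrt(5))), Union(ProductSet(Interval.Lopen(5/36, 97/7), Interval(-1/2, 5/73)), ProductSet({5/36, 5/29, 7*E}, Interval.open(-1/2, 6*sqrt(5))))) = ProductSet(Range(1, 14, 1), {5/73})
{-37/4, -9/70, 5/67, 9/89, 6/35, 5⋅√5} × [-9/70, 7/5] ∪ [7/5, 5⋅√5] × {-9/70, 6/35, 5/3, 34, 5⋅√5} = ({-37/4, -9/70, 5/67, 9/89, 6/35, 5⋅√5} × [-9/70, 7/5]) ∪ ([7/5, 5⋅√5] × {-9/70, 6/35, 5/3, 34, 5⋅√5})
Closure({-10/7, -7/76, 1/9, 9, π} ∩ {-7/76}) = {-7/76}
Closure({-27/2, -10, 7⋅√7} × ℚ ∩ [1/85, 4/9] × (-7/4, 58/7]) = ∅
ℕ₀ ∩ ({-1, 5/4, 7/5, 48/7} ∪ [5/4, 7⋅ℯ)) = {2, 3, …, 19}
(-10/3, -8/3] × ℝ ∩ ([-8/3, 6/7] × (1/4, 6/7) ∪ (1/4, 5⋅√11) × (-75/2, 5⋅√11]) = {-8/3} × (1/4, 6/7)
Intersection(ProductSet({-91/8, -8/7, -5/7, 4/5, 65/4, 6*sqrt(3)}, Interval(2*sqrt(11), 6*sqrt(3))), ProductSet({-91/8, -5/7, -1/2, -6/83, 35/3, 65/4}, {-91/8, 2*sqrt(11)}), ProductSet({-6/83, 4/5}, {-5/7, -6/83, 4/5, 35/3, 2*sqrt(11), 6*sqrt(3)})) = EmptySet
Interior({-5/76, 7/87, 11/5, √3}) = ∅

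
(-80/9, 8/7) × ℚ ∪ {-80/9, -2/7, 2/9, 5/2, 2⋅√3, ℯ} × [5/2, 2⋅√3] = ((-80/9, 8/7) × ℚ) ∪ ({-80/9, -2/7, 2/9, 5/2, 2⋅√3, ℯ} × [5/2, 2⋅√3])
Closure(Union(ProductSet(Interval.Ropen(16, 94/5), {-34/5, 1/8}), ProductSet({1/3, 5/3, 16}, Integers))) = Union(ProductSet({1/3, 5/3, 16}, Integers), ProductSet(Interval(16, 94/5), {-34/5, 1/8}))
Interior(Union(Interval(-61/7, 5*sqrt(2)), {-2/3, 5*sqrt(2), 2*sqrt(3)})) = Interval.open(-61/7, 5*sqrt(2))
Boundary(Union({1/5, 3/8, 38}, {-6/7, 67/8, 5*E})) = {-6/7, 1/5, 3/8, 67/8, 38, 5*E}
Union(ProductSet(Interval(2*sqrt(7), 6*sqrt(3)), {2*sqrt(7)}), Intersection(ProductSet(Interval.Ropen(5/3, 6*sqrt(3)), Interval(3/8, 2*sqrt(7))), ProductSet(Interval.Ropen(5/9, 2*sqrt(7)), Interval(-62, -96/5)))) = ProductSet(Interval(2*sqrt(7), 6*sqrt(3)), {2*sqrt(7)})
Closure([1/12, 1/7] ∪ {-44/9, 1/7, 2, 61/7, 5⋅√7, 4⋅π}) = {-44/9, 2, 61/7, 5⋅√7, 4⋅π} ∪ [1/12, 1/7]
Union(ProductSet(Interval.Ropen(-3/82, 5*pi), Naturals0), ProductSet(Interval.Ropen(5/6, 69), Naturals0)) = ProductSet(Interval.Ropen(-3/82, 69), Naturals0)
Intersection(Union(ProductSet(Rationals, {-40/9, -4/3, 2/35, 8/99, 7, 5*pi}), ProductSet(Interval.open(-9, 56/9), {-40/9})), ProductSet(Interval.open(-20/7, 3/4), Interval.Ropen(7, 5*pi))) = ProductSet(Intersection(Interval.open(-20/7, 3/4), Rationals), {7})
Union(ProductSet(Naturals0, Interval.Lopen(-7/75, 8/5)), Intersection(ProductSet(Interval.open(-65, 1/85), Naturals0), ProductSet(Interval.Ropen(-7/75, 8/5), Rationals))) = Union(ProductSet(Interval.Ropen(-7/75, 1/85), Naturals0), ProductSet(Naturals0, Interval.Lopen(-7/75, 8/5)))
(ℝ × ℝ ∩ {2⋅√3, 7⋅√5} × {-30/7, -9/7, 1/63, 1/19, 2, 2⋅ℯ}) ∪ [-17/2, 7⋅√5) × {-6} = ([-17/2, 7⋅√5) × {-6}) ∪ ({2⋅√3, 7⋅√5} × {-30/7, -9/7, 1/63, 1/19, 2, 2⋅ℯ})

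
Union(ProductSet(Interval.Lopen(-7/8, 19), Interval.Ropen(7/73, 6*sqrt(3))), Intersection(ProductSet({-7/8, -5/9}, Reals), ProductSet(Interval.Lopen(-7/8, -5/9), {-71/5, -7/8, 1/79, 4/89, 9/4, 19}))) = Union(ProductSet({-5/9}, {-71/5, -7/8, 1/79, 4/89, 9/4, 19}), ProductSet(Interval.Lopen(-7/8, 19), Interval.Ropen(7/73, 6*sqrt(3))))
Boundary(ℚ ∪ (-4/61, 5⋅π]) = (-∞, -4/61] ∪ [5⋅π, ∞)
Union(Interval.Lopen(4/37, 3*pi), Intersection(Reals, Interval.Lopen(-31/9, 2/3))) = Interval.Lopen(-31/9, 3*pi)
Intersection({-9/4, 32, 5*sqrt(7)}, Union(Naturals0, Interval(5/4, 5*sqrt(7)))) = {32, 5*sqrt(7)}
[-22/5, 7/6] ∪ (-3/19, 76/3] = [-22/5, 76/3]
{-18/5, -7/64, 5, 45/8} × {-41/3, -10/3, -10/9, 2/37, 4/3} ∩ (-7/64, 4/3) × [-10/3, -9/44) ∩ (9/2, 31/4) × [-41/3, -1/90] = ∅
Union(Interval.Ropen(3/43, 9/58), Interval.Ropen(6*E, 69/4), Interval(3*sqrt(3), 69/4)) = Union(Interval.Ropen(3/43, 9/58), Interval(3*sqrt(3), 69/4))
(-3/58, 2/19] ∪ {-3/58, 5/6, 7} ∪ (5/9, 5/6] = [-3/58, 2/19] ∪ (5/9, 5/6] ∪ {7}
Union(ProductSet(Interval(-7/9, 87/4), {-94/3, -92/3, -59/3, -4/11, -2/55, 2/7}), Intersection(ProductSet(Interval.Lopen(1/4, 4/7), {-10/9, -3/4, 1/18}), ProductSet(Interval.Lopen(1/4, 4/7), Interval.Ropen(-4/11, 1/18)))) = ProductSet(Interval(-7/9, 87/4), {-94/3, -92/3, -59/3, -4/11, -2/55, 2/7})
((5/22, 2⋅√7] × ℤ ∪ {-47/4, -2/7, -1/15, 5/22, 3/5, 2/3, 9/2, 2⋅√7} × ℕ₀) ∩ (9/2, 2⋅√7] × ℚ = (9/2, 2⋅√7] × ℤ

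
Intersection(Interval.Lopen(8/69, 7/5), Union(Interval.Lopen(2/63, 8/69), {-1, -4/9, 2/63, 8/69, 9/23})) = {9/23}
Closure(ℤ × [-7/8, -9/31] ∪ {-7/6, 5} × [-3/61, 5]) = (ℤ × [-7/8, -9/31]) ∪ ({-7/6, 5} × [-3/61, 5])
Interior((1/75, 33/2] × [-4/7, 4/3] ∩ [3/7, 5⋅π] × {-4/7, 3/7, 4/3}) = ∅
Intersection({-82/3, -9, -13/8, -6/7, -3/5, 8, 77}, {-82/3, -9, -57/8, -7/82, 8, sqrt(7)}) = {-82/3, -9, 8}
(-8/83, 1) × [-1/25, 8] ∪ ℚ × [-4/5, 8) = (ℚ × [-4/5, 8)) ∪ ((-8/83, 1) × [-1/25, 8])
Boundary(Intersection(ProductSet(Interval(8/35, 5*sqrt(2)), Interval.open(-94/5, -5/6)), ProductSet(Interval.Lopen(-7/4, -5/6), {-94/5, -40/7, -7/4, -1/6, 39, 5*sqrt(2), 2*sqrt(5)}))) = EmptySet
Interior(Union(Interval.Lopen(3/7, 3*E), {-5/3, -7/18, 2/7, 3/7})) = Interval.open(3/7, 3*E)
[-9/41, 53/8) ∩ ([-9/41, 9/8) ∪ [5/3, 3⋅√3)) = [-9/41, 9/8) ∪ [5/3, 3⋅√3)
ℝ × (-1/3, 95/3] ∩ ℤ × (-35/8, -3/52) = ℤ × (-1/3, -3/52)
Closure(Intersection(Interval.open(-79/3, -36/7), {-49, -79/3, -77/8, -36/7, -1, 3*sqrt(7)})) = {-77/8}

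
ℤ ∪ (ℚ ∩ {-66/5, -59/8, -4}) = ℤ ∪ {-66/5, -59/8}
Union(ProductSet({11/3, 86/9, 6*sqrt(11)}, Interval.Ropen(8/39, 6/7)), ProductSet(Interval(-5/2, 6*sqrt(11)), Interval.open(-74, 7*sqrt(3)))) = ProductSet(Interval(-5/2, 6*sqrt(11)), Interval.open(-74, 7*sqrt(3)))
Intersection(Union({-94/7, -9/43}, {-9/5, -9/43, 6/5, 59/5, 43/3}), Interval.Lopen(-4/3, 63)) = {-9/43, 6/5, 59/5, 43/3}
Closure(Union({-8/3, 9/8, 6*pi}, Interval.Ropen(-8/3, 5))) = Union({6*pi}, Interval(-8/3, 5))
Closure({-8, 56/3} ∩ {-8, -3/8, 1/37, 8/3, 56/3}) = {-8, 56/3}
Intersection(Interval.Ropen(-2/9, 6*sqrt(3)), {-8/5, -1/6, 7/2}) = {-1/6, 7/2}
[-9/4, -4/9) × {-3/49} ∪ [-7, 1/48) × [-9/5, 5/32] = [-7, 1/48) × [-9/5, 5/32]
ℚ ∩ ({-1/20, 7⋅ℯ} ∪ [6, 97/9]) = {-1/20} ∪ (ℚ ∩ [6, 97/9])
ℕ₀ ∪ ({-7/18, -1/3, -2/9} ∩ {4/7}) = ℕ₀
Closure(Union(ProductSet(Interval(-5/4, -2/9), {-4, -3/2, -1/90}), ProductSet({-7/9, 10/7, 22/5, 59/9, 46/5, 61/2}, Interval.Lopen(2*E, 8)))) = Union(ProductSet({-7/9, 10/7, 22/5, 59/9, 46/5, 61/2}, Interval(2*E, 8)), ProductSet(Interval(-5/4, -2/9), {-4, -3/2, -1/90}))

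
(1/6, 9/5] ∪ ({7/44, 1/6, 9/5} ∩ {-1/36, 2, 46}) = (1/6, 9/5]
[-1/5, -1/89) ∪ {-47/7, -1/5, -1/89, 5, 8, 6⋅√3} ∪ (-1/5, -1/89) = {-47/7, 5, 8, 6⋅√3} ∪ [-1/5, -1/89]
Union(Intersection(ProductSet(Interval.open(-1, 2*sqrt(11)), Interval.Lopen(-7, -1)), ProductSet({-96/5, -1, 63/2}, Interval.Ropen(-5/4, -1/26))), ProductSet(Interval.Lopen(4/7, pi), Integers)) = ProductSet(Interval.Lopen(4/7, pi), Integers)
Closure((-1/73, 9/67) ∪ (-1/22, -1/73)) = [-1/22, 9/67]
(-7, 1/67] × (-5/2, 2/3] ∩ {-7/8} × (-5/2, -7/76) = {-7/8} × (-5/2, -7/76)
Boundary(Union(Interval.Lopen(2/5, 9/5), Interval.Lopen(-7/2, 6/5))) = {-7/2, 9/5}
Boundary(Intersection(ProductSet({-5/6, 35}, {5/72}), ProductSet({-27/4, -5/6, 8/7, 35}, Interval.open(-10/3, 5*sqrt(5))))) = ProductSet({-5/6, 35}, {5/72})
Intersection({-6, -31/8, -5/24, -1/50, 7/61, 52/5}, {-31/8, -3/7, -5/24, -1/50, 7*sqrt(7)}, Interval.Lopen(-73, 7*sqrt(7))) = {-31/8, -5/24, -1/50}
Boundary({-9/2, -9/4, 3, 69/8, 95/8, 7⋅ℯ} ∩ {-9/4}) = {-9/4}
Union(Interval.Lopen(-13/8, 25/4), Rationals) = Union(Interval(-13/8, 25/4), Rationals)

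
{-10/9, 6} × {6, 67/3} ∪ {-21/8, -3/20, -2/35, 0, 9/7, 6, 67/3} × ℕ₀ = ({-10/9, 6} × {6, 67/3}) ∪ ({-21/8, -3/20, -2/35, 0, 9/7, 6, 67/3} × ℕ₀)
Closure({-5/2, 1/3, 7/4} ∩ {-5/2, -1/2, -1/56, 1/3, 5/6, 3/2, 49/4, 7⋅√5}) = {-5/2, 1/3}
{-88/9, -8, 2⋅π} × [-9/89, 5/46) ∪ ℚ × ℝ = (ℚ × ℝ) ∪ ({-88/9, -8, 2⋅π} × [-9/89, 5/46))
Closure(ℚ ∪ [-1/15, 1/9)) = ℚ ∪ (-∞, ∞)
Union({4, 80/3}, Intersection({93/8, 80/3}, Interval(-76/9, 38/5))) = {4, 80/3}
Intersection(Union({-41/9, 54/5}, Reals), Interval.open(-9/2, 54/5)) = Interval.open(-9/2, 54/5)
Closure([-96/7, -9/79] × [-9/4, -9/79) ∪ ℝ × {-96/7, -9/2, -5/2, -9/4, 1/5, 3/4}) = (ℝ × {-96/7, -9/2, -5/2, -9/4, 1/5, 3/4}) ∪ ([-96/7, -9/79] × [-9/4, -9/79])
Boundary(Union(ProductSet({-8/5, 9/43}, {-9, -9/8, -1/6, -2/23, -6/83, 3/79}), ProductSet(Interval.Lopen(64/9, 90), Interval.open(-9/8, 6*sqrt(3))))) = Union(ProductSet({-8/5, 9/43}, {-9, -9/8, -1/6, -2/23, -6/83, 3/79}), ProductSet({64/9, 90}, Interval(-9/8, 6*sqrt(3))), ProductSet(Interval(64/9, 90), {-9/8, 6*sqrt(3)}))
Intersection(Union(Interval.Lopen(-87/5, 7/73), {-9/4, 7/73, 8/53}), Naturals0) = Range(0, 1, 1)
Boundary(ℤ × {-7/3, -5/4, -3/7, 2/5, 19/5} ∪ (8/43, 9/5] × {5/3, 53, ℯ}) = (ℤ × {-7/3, -5/4, -3/7, 2/5, 19/5}) ∪ ([8/43, 9/5] × {5/3, 53, ℯ})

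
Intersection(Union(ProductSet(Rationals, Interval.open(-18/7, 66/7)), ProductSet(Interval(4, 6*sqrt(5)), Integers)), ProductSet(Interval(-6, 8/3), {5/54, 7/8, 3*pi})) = ProductSet(Intersection(Interval(-6, 8/3), Rationals), {5/54, 7/8, 3*pi})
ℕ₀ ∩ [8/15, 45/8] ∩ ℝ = {1, 2, …, 5}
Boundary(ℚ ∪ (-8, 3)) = (-∞, -8] ∪ [3, ∞)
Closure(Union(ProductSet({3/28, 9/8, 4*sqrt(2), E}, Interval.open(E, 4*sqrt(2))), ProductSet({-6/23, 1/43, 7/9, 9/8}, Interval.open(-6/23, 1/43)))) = Union(ProductSet({-6/23, 1/43, 7/9, 9/8}, Interval(-6/23, 1/43)), ProductSet({3/28, 9/8, 4*sqrt(2), E}, Interval(E, 4*sqrt(2))))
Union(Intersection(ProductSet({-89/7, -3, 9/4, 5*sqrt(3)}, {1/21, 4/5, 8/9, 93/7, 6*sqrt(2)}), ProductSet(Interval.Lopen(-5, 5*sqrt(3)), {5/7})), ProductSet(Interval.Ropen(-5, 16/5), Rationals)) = ProductSet(Interval.Ropen(-5, 16/5), Rationals)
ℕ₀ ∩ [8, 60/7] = {8}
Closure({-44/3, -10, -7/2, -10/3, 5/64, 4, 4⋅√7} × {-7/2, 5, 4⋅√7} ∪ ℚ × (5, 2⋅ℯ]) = (ℝ × [5, 2⋅ℯ]) ∪ ({-44/3, -10, -7/2, -10/3, 5/64, 4, 4⋅√7} × {-7/2, 5, 4⋅√7})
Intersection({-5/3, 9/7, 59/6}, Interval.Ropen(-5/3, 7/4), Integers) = EmptySet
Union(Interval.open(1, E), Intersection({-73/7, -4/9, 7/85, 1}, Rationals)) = Union({-73/7, -4/9, 7/85}, Interval.Ropen(1, E))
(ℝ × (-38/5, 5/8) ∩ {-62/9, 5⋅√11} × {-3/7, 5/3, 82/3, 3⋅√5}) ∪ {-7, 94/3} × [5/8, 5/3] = ({-7, 94/3} × [5/8, 5/3]) ∪ ({-62/9, 5⋅√11} × {-3/7})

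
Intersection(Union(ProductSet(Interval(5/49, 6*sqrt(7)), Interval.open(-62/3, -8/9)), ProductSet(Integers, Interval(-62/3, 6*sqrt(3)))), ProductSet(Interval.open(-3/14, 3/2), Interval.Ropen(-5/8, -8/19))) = ProductSet(Range(0, 2, 1), Interval.Ropen(-5/8, -8/19))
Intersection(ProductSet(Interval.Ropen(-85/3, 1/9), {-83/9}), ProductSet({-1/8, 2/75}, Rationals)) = ProductSet({-1/8, 2/75}, {-83/9})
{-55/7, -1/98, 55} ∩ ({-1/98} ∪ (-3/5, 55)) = {-1/98}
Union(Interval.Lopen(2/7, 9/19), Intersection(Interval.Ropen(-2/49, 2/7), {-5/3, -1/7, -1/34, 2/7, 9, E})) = Union({-1/34}, Interval.Lopen(2/7, 9/19))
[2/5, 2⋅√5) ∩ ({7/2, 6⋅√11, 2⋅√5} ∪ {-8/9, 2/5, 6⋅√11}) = {2/5, 7/2}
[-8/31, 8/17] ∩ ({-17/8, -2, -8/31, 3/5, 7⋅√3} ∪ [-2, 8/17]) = [-8/31, 8/17]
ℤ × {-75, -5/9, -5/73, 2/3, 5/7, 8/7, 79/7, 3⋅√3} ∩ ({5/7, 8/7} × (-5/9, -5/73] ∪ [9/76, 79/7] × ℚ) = {1, 2, …, 11} × {-75, -5/9, -5/73, 2/3, 5/7, 8/7, 79/7}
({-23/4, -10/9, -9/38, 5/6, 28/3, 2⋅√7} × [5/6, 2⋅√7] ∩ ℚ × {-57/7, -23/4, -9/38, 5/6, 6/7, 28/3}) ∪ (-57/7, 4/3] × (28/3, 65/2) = ({-23/4, -10/9, -9/38, 5/6, 28/3} × {5/6, 6/7}) ∪ ((-57/7, 4/3] × (28/3, 65/2))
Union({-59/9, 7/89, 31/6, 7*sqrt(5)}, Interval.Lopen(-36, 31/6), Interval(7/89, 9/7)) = Union({7*sqrt(5)}, Interval.Lopen(-36, 31/6))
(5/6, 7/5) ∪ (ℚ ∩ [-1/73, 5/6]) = [5/6, 7/5) ∪ (ℚ ∩ [-1/73, 5/6])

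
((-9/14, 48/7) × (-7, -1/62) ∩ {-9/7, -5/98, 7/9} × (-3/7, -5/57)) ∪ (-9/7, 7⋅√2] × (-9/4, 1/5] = (-9/7, 7⋅√2] × (-9/4, 1/5]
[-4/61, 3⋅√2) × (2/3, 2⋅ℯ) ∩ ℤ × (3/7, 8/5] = {0, 1, …, 4} × (2/3, 8/5]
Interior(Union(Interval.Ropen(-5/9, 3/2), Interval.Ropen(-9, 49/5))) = Interval.open(-9, 49/5)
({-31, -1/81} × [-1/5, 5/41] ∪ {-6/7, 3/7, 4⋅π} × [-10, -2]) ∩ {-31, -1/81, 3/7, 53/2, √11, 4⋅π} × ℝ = ({-31, -1/81} × [-1/5, 5/41]) ∪ ({3/7, 4⋅π} × [-10, -2])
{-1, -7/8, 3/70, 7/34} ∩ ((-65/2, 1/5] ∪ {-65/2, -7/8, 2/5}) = {-1, -7/8, 3/70}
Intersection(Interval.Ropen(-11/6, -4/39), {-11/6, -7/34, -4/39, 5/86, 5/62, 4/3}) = {-11/6, -7/34}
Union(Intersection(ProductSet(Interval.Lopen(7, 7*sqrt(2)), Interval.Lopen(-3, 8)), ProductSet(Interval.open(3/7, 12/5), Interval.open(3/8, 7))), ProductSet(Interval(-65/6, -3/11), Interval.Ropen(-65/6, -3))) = ProductSet(Interval(-65/6, -3/11), Interval.Ropen(-65/6, -3))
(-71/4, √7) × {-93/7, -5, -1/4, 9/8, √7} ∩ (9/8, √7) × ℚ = (9/8, √7) × {-93/7, -5, -1/4, 9/8}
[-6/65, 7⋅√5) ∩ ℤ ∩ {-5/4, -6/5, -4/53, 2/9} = ∅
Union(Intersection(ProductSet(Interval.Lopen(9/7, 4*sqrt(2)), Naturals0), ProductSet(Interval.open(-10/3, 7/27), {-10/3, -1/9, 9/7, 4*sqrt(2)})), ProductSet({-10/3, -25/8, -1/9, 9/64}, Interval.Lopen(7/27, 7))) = ProductSet({-10/3, -25/8, -1/9, 9/64}, Interval.Lopen(7/27, 7))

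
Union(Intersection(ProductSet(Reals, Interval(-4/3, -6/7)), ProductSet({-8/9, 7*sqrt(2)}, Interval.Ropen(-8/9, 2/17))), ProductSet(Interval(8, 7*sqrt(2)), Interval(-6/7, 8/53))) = Union(ProductSet({-8/9, 7*sqrt(2)}, Interval(-8/9, -6/7)), ProductSet(Interval(8, 7*sqrt(2)), Interval(-6/7, 8/53)))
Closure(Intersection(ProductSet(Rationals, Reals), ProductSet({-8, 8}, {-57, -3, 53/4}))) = ProductSet({-8, 8}, {-57, -3, 53/4})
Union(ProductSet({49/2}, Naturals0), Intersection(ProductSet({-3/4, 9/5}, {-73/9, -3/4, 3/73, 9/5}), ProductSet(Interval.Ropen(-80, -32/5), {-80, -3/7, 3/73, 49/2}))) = ProductSet({49/2}, Naturals0)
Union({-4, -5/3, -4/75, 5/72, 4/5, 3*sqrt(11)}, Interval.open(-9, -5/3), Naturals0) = Union({-4/75, 5/72, 4/5, 3*sqrt(11)}, Interval.Lopen(-9, -5/3), Naturals0)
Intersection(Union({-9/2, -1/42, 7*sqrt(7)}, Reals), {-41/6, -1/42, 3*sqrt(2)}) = {-41/6, -1/42, 3*sqrt(2)}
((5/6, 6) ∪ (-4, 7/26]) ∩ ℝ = (-4, 7/26] ∪ (5/6, 6)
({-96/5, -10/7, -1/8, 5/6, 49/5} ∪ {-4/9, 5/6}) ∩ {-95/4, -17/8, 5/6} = {5/6}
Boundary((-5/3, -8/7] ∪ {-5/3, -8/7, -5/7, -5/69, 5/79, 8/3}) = {-5/3, -8/7, -5/7, -5/69, 5/79, 8/3}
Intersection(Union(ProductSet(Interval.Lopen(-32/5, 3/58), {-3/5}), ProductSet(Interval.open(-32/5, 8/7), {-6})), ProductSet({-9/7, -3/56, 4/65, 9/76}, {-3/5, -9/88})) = ProductSet({-9/7, -3/56}, {-3/5})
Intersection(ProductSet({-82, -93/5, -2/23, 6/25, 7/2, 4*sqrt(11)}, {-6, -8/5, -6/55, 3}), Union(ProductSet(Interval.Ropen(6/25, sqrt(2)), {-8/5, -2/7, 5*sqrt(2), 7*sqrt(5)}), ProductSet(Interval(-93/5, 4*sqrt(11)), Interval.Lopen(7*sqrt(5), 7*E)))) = ProductSet({6/25}, {-8/5})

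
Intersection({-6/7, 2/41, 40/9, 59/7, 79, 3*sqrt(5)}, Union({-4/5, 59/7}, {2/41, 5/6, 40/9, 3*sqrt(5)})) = {2/41, 40/9, 59/7, 3*sqrt(5)}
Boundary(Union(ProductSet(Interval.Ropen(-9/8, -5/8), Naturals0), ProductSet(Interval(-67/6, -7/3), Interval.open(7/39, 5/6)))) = Union(ProductSet({-67/6, -7/3}, Interval(7/39, 5/6)), ProductSet(Interval(-67/6, -7/3), {7/39, 5/6}), ProductSet(Interval(-9/8, -5/8), Union(Complement(Naturals0, Interval.open(7/39, 5/6)), Naturals0)))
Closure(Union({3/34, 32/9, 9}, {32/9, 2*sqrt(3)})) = {3/34, 32/9, 9, 2*sqrt(3)}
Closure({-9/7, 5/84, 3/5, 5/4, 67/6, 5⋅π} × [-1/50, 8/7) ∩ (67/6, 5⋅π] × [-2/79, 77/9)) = {5⋅π} × [-1/50, 8/7]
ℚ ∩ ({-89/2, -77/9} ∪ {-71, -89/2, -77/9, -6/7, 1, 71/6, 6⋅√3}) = {-71, -89/2, -77/9, -6/7, 1, 71/6}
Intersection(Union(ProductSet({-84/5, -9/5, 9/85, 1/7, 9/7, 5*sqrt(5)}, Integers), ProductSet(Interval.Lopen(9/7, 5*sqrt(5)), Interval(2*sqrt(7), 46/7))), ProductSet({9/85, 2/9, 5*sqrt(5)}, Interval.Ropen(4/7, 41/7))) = Union(ProductSet({5*sqrt(5)}, Interval.Ropen(2*sqrt(7), 41/7)), ProductSet({9/85, 5*sqrt(5)}, Range(1, 6, 1)))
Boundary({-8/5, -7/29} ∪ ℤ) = ℤ ∪ {-8/5, -7/29}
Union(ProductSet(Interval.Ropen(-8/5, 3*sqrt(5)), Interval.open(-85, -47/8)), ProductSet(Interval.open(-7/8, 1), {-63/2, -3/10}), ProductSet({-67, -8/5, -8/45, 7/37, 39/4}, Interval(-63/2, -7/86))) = Union(ProductSet({-67, -8/5, -8/45, 7/37, 39/4}, Interval(-63/2, -7/86)), ProductSet(Interval.Ropen(-8/5, 3*sqrt(5)), Interval.open(-85, -47/8)), ProductSet(Interval.open(-7/8, 1), {-63/2, -3/10}))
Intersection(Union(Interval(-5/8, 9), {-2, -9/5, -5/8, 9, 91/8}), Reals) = Union({-2, -9/5, 91/8}, Interval(-5/8, 9))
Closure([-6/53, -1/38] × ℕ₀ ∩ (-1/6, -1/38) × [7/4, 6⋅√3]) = [-6/53, -1/38] × {2, 3, …, 10}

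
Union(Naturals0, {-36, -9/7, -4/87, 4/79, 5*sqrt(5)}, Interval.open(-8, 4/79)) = Union({-36, 5*sqrt(5)}, Interval.Lopen(-8, 4/79), Naturals0)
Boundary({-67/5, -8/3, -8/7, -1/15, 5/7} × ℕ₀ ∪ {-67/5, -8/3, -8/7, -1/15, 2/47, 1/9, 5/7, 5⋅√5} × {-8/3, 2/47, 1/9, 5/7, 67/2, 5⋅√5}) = ({-67/5, -8/3, -8/7, -1/15, 5/7} × ℕ₀) ∪ ({-67/5, -8/3, -8/7, -1/15, 2/47, 1/9, 5/7, 5⋅√5} × {-8/3, 2/47, 1/9, 5/7, 67/2, 5⋅√5})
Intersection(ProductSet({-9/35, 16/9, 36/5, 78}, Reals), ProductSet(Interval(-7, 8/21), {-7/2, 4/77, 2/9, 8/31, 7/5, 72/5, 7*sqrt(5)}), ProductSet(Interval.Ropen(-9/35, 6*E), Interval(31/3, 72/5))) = ProductSet({-9/35}, {72/5})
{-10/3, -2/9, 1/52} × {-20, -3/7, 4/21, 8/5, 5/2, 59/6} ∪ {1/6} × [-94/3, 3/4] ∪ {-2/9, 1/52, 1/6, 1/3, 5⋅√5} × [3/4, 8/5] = ({1/6} × [-94/3, 3/4]) ∪ ({-10/3, -2/9, 1/52} × {-20, -3/7, 4/21, 8/5, 5/2, 59/6}) ∪ ({-2/9, 1/52, 1/6, 1/3, 5⋅√5} × [3/4, 8/5])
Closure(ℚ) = ℝ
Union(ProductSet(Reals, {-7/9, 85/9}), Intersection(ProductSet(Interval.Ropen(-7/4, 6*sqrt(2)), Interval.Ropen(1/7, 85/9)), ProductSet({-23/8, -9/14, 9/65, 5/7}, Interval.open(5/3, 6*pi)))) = Union(ProductSet({-9/14, 9/65, 5/7}, Interval.open(5/3, 85/9)), ProductSet(Reals, {-7/9, 85/9}))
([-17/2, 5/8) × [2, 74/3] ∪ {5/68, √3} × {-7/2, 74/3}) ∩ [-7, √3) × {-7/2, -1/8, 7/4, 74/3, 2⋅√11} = ({5/68} × {-7/2, 74/3}) ∪ ([-7, 5/8) × {74/3, 2⋅√11})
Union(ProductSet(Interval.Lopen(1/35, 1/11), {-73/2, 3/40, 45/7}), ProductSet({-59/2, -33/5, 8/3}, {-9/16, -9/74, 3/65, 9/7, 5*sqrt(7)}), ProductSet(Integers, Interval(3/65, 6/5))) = Union(ProductSet({-59/2, -33/5, 8/3}, {-9/16, -9/74, 3/65, 9/7, 5*sqrt(7)}), ProductSet(Integers, Interval(3/65, 6/5)), ProductSet(Interval.Lopen(1/35, 1/11), {-73/2, 3/40, 45/7}))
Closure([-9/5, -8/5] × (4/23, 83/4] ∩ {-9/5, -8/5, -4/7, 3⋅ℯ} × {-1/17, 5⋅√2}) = {-9/5, -8/5} × {5⋅√2}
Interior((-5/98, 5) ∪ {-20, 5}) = (-5/98, 5)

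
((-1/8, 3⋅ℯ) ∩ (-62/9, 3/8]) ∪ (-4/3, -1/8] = (-4/3, 3/8]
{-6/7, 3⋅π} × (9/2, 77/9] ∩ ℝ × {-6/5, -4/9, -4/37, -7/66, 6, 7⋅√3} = {-6/7, 3⋅π} × {6}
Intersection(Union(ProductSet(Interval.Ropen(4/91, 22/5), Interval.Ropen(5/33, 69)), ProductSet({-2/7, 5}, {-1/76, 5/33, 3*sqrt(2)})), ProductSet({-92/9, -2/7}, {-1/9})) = EmptySet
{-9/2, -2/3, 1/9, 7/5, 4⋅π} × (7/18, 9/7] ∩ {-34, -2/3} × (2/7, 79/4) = {-2/3} × (7/18, 9/7]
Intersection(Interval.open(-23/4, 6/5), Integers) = Range(-5, 2, 1)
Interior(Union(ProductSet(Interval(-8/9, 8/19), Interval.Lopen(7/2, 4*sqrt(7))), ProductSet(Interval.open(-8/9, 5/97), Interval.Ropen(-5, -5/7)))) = Union(ProductSet(Interval.open(-8/9, 5/97), Interval.open(-5, -5/7)), ProductSet(Interval.open(-8/9, 8/19), Interval.open(7/2, 4*sqrt(7))))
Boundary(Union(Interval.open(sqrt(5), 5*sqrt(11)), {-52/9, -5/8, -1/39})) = {-52/9, -5/8, -1/39, 5*sqrt(11), sqrt(5)}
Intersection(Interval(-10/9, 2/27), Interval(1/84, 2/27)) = Interval(1/84, 2/27)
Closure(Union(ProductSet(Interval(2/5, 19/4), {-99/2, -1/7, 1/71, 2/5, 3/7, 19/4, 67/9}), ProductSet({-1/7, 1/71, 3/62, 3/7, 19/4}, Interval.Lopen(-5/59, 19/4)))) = Union(ProductSet({-1/7, 1/71, 3/62, 3/7, 19/4}, Interval(-5/59, 19/4)), ProductSet(Interval(2/5, 19/4), {-99/2, -1/7, 1/71, 2/5, 3/7, 19/4, 67/9}))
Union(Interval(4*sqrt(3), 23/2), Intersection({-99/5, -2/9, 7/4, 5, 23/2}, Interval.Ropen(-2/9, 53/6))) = Union({-2/9, 7/4, 5}, Interval(4*sqrt(3), 23/2))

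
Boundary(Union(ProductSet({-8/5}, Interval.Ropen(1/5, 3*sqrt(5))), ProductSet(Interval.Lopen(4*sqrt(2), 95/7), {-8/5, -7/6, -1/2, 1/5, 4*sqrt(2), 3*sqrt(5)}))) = Union(ProductSet({-8/5}, Interval(1/5, 3*sqrt(5))), ProductSet(Interval(4*sqrt(2), 95/7), {-8/5, -7/6, -1/2, 1/5, 4*sqrt(2), 3*sqrt(5)}))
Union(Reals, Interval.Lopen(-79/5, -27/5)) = Interval(-oo, oo)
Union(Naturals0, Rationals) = Rationals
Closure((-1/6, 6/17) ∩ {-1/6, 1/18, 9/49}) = {1/18, 9/49}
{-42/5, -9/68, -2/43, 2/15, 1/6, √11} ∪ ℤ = ℤ ∪ {-42/5, -9/68, -2/43, 2/15, 1/6, √11}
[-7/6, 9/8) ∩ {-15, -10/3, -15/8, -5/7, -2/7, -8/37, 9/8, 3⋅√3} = {-5/7, -2/7, -8/37}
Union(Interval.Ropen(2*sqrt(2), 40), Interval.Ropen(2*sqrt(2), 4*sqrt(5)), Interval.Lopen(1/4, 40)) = Interval.Lopen(1/4, 40)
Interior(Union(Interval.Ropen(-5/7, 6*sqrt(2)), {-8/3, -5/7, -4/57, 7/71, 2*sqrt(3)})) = Interval.open(-5/7, 6*sqrt(2))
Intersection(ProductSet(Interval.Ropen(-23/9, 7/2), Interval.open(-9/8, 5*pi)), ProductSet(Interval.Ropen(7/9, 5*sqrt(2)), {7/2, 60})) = ProductSet(Interval.Ropen(7/9, 7/2), {7/2})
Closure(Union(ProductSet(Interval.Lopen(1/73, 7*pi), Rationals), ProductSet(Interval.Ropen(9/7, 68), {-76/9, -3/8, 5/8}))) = Union(ProductSet(Interval(1/73, 7*pi), Reals), ProductSet(Interval(9/7, 68), {-76/9, -3/8, 5/8}))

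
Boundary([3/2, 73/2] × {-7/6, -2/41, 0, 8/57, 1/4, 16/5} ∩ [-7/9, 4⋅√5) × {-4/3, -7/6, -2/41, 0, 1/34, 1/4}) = [3/2, 4⋅√5] × {-7/6, -2/41, 0, 1/4}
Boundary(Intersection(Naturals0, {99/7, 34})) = {34}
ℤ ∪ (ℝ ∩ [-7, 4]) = ℤ ∪ [-7, 4]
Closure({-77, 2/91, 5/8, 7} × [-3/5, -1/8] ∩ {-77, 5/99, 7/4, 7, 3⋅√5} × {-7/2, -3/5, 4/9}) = {-77, 7} × {-3/5}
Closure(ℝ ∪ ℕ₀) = ℝ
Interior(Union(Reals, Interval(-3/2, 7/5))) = Interval(-oo, oo)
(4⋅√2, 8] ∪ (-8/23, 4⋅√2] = (-8/23, 8]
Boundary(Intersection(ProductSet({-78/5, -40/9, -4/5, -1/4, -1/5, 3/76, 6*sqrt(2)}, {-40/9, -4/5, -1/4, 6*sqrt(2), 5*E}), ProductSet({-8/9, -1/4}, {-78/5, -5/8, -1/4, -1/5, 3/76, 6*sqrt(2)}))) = ProductSet({-1/4}, {-1/4, 6*sqrt(2)})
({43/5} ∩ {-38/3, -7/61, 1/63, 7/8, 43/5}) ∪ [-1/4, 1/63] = [-1/4, 1/63] ∪ {43/5}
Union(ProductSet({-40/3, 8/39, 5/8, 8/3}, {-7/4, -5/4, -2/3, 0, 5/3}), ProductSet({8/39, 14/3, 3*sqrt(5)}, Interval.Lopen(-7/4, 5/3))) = Union(ProductSet({8/39, 14/3, 3*sqrt(5)}, Interval.Lopen(-7/4, 5/3)), ProductSet({-40/3, 8/39, 5/8, 8/3}, {-7/4, -5/4, -2/3, 0, 5/3}))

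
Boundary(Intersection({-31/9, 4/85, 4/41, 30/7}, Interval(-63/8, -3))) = {-31/9}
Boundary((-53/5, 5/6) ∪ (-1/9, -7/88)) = {-53/5, 5/6}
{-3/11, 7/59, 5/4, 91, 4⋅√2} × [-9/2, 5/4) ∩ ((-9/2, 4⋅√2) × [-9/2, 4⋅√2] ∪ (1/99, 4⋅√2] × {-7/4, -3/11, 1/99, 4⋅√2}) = ({-3/11, 7/59, 5/4} × [-9/2, 5/4)) ∪ ({7/59, 5/4, 4⋅√2} × {-7/4, -3/11, 1/99})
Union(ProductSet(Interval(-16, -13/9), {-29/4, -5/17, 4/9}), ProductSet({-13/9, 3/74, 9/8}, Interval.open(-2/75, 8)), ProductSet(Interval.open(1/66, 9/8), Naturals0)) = Union(ProductSet({-13/9, 3/74, 9/8}, Interval.open(-2/75, 8)), ProductSet(Interval(-16, -13/9), {-29/4, -5/17, 4/9}), ProductSet(Interval.open(1/66, 9/8), Naturals0))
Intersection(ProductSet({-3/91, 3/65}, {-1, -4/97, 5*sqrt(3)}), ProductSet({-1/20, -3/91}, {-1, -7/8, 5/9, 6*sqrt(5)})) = ProductSet({-3/91}, {-1})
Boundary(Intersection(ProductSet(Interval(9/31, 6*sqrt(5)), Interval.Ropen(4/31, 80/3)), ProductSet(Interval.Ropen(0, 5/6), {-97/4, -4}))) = EmptySet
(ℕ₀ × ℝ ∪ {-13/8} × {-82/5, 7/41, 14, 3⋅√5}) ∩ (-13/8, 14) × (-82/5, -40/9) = {0, 1, …, 13} × (-82/5, -40/9)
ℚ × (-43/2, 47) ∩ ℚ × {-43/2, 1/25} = ℚ × {1/25}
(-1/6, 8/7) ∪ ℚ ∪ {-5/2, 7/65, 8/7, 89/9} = ℚ ∪ [-1/6, 8/7]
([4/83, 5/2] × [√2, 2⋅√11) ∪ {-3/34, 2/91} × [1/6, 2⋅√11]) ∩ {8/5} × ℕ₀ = {8/5} × {2, 3, …, 6}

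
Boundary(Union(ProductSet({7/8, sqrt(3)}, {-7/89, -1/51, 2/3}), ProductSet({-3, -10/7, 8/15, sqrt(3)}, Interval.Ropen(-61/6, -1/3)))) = Union(ProductSet({7/8, sqrt(3)}, {-7/89, -1/51, 2/3}), ProductSet({-3, -10/7, 8/15, sqrt(3)}, Interval(-61/6, -1/3)))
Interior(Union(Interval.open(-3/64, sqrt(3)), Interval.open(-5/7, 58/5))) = Interval.open(-5/7, 58/5)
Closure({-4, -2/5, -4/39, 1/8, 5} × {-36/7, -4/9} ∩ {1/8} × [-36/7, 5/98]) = {1/8} × {-36/7, -4/9}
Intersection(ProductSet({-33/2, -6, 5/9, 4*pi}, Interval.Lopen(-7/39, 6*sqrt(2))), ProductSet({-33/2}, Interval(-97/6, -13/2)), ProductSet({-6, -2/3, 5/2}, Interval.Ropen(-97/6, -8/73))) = EmptySet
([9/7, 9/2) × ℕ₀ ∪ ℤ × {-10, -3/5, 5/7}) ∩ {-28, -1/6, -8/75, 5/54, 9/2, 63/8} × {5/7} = {-28} × {5/7}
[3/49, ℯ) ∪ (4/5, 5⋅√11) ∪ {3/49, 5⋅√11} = [3/49, 5⋅√11]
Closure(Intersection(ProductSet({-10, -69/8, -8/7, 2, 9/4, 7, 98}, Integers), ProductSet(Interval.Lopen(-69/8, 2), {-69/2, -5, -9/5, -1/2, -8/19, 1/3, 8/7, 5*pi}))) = ProductSet({-8/7, 2}, {-5})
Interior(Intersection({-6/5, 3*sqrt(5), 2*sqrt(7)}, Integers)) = EmptySet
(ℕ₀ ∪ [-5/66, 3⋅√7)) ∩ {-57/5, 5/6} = {5/6}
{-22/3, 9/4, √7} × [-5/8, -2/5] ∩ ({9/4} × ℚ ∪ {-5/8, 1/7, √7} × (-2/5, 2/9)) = {9/4} × (ℚ ∩ [-5/8, -2/5])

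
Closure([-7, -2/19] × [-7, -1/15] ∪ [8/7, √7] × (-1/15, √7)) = ([-7, -2/19] × [-7, -1/15]) ∪ ([8/7, √7] × [-1/15, √7])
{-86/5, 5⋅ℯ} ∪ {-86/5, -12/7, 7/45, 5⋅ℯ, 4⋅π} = {-86/5, -12/7, 7/45, 5⋅ℯ, 4⋅π}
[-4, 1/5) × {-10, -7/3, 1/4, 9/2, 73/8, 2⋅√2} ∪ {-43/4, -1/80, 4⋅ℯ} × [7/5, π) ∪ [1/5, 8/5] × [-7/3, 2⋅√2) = ({-43/4, -1/80, 4⋅ℯ} × [7/5, π)) ∪ ([1/5, 8/5] × [-7/3, 2⋅√2)) ∪ ([-4, 1/5) × {-10, -7/3, 1/4, 9/2, 73/8, 2⋅√2})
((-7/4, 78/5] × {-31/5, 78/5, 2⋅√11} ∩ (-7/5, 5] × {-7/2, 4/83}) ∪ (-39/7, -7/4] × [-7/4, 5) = (-39/7, -7/4] × [-7/4, 5)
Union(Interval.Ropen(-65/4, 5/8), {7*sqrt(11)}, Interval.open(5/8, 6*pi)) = Union({7*sqrt(11)}, Interval.Ropen(-65/4, 5/8), Interval.open(5/8, 6*pi))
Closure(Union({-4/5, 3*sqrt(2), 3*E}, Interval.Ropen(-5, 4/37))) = Union({3*sqrt(2), 3*E}, Interval(-5, 4/37))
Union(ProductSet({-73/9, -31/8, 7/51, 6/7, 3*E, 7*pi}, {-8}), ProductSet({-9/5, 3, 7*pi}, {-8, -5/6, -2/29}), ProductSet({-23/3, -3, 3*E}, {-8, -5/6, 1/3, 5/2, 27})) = Union(ProductSet({-23/3, -3, 3*E}, {-8, -5/6, 1/3, 5/2, 27}), ProductSet({-9/5, 3, 7*pi}, {-8, -5/6, -2/29}), ProductSet({-73/9, -31/8, 7/51, 6/7, 3*E, 7*pi}, {-8}))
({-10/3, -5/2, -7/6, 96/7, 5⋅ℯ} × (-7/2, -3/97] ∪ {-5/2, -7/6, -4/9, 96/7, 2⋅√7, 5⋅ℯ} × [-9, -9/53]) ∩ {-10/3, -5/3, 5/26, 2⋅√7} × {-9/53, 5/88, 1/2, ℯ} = {-10/3, 2⋅√7} × {-9/53}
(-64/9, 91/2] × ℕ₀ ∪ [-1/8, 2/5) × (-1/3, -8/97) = ((-64/9, 91/2] × ℕ₀) ∪ ([-1/8, 2/5) × (-1/3, -8/97))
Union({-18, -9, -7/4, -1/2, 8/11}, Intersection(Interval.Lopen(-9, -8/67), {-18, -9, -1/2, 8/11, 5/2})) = {-18, -9, -7/4, -1/2, 8/11}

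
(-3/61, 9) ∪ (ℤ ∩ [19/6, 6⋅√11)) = (-3/61, 9] ∪ {4, 5, …, 19}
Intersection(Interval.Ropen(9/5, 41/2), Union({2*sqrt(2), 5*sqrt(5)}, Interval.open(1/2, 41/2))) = Interval.Ropen(9/5, 41/2)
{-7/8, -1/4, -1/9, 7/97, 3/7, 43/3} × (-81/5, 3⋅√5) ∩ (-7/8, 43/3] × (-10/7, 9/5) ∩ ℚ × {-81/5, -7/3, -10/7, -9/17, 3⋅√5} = {-1/4, -1/9, 7/97, 3/7, 43/3} × {-9/17}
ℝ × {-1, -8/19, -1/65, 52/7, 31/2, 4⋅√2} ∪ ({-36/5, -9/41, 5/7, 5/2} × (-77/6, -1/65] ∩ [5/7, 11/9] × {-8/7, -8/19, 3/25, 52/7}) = ({5/7} × {-8/7, -8/19}) ∪ (ℝ × {-1, -8/19, -1/65, 52/7, 31/2, 4⋅√2})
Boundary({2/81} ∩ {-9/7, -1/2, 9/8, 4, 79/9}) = ∅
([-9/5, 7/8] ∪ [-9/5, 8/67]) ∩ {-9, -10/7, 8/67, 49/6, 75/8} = {-10/7, 8/67}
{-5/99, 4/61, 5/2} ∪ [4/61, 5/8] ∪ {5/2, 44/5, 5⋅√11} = {-5/99, 5/2, 44/5, 5⋅√11} ∪ [4/61, 5/8]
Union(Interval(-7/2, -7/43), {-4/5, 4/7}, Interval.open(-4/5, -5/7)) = Union({4/7}, Interval(-7/2, -7/43))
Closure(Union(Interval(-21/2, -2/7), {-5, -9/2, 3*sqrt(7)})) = Union({3*sqrt(7)}, Interval(-21/2, -2/7))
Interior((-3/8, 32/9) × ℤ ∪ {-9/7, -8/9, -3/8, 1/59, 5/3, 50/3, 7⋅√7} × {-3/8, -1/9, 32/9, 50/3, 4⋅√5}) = ∅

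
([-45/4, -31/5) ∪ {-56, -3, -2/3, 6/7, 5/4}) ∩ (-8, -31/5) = (-8, -31/5)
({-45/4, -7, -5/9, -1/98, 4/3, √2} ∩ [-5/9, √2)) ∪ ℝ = ℝ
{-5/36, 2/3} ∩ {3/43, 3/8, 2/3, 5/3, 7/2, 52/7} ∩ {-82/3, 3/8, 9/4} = ∅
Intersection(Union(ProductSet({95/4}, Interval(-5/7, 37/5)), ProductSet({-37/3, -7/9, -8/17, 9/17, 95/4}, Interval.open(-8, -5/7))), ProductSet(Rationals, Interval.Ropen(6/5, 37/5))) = ProductSet({95/4}, Interval.Ropen(6/5, 37/5))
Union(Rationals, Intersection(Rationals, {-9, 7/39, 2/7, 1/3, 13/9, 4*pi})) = Rationals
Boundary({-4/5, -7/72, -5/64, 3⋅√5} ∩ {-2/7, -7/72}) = {-7/72}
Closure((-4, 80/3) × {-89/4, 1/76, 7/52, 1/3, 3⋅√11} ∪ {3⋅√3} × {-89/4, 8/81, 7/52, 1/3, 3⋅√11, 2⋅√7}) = ([-4, 80/3] × {-89/4, 1/76, 7/52, 1/3, 3⋅√11}) ∪ ({3⋅√3} × {-89/4, 8/81, 7/52, 1/3, 3⋅√11, 2⋅√7})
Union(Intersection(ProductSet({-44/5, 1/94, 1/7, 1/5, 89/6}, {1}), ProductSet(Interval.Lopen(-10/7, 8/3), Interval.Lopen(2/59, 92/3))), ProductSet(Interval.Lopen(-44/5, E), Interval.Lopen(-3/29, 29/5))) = ProductSet(Interval.Lopen(-44/5, E), Interval.Lopen(-3/29, 29/5))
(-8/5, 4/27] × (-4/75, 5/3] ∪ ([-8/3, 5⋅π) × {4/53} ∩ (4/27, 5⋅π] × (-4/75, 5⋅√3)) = ((4/27, 5⋅π) × {4/53}) ∪ ((-8/5, 4/27] × (-4/75, 5/3])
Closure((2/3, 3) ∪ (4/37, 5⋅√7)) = [4/37, 5⋅√7]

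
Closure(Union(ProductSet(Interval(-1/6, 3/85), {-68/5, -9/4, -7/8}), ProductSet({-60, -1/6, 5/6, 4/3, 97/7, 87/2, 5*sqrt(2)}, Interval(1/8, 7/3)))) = Union(ProductSet({-60, -1/6, 5/6, 4/3, 97/7, 87/2, 5*sqrt(2)}, Interval(1/8, 7/3)), ProductSet(Interval(-1/6, 3/85), {-68/5, -9/4, -7/8}))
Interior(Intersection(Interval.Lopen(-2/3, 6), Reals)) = Interval.open(-2/3, 6)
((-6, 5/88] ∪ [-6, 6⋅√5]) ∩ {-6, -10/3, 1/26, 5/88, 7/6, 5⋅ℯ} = {-6, -10/3, 1/26, 5/88, 7/6}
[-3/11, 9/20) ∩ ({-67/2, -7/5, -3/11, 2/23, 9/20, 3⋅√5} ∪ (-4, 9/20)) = [-3/11, 9/20)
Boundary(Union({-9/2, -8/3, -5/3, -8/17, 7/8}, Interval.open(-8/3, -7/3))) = {-9/2, -8/3, -7/3, -5/3, -8/17, 7/8}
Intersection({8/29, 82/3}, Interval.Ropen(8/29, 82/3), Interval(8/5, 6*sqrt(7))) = EmptySet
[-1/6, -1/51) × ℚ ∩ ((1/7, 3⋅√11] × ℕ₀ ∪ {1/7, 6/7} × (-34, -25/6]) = ∅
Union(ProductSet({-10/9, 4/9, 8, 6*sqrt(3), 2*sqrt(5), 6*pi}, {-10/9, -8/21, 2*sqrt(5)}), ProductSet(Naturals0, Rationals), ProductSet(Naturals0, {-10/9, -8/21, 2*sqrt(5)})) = Union(ProductSet(Naturals0, Rationals), ProductSet(Union({-10/9, 4/9, 6*sqrt(3), 2*sqrt(5), 6*pi}, Naturals0), {-10/9, -8/21, 2*sqrt(5)}))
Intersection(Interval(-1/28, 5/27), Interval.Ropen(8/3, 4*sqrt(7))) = EmptySet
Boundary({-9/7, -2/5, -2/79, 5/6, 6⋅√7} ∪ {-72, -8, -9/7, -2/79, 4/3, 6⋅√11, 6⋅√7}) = {-72, -8, -9/7, -2/5, -2/79, 5/6, 4/3, 6⋅√11, 6⋅√7}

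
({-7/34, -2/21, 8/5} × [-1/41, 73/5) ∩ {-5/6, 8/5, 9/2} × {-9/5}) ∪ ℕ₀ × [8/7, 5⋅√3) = ℕ₀ × [8/7, 5⋅√3)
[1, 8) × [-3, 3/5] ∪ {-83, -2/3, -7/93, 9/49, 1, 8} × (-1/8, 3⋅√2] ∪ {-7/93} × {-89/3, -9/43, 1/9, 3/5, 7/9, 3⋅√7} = ([1, 8) × [-3, 3/5]) ∪ ({-7/93} × {-89/3, -9/43, 1/9, 3/5, 7/9, 3⋅√7}) ∪ ({-83, -2/3, -7/93, 9/49, 1, 8} × (-1/8, 3⋅√2])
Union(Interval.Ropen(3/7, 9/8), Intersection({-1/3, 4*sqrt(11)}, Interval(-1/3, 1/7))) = Union({-1/3}, Interval.Ropen(3/7, 9/8))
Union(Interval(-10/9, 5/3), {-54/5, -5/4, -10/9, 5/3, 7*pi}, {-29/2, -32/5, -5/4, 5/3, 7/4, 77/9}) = Union({-29/2, -54/5, -32/5, -5/4, 7/4, 77/9, 7*pi}, Interval(-10/9, 5/3))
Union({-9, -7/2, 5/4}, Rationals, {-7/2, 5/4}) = Rationals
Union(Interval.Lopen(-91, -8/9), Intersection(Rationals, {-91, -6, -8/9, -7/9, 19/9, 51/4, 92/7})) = Union({-7/9, 19/9, 51/4, 92/7}, Interval(-91, -8/9))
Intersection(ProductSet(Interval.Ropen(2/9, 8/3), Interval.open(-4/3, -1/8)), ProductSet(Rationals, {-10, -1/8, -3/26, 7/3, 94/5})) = EmptySet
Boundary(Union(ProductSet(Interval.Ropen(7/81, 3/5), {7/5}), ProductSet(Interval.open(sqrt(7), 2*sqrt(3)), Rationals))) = Union(ProductSet(Interval(7/81, 3/5), {7/5}), ProductSet(Interval(sqrt(7), 2*sqrt(3)), Reals))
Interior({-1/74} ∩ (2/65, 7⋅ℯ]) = ∅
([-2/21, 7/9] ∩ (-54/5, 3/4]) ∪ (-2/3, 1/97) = (-2/3, 3/4]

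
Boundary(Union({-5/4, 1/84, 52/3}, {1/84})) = {-5/4, 1/84, 52/3}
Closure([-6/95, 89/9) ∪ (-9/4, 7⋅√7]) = [-9/4, 7⋅√7]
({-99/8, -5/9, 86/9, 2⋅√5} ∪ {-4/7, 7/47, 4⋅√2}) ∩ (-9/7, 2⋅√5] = {-4/7, -5/9, 7/47, 2⋅√5}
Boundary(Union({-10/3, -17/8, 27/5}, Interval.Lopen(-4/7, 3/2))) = {-10/3, -17/8, -4/7, 3/2, 27/5}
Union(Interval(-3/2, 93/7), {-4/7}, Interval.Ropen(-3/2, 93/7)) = Interval(-3/2, 93/7)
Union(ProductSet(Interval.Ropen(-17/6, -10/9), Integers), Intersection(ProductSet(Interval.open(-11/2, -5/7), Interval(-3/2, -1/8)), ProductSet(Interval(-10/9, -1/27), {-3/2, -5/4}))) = Union(ProductSet(Interval.Ropen(-17/6, -10/9), Integers), ProductSet(Interval.Ropen(-10/9, -5/7), {-3/2, -5/4}))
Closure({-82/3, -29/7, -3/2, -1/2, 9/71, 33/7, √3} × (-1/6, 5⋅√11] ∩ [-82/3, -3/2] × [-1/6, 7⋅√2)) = {-82/3, -29/7, -3/2} × [-1/6, 7⋅√2]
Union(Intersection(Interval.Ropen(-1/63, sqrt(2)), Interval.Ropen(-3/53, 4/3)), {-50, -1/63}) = Union({-50}, Interval.Ropen(-1/63, 4/3))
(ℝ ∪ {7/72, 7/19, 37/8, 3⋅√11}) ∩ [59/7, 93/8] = [59/7, 93/8]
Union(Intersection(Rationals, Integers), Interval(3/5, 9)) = Union(Integers, Interval(3/5, 9))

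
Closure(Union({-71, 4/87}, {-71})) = {-71, 4/87}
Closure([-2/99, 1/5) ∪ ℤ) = ℤ ∪ [-2/99, 1/5]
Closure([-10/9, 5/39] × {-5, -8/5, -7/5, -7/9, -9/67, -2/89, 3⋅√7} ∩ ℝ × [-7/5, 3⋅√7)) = [-10/9, 5/39] × {-7/5, -7/9, -9/67, -2/89}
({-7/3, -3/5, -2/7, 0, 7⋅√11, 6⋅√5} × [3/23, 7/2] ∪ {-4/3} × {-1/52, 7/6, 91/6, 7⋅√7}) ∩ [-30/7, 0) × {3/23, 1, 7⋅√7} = ({-7/3, -3/5, -2/7} × {3/23, 1}) ∪ ({-4/3} × {7⋅√7})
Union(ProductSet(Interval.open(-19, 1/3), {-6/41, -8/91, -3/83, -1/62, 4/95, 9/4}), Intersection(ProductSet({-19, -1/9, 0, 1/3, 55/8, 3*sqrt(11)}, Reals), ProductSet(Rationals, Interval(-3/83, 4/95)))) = Union(ProductSet({-19, -1/9, 0, 1/3, 55/8}, Interval(-3/83, 4/95)), ProductSet(Interval.open(-19, 1/3), {-6/41, -8/91, -3/83, -1/62, 4/95, 9/4}))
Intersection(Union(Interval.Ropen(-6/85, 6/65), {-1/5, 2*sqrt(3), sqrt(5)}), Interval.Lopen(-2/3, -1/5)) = {-1/5}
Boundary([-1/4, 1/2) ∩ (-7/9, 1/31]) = {-1/4, 1/31}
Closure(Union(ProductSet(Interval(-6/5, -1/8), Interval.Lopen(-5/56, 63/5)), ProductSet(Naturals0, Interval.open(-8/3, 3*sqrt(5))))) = Union(ProductSet(Complement(Naturals0, Interval.open(-6/5, -1/8)), Interval(-8/3, 3*sqrt(5))), ProductSet(Interval(-6/5, -1/8), Interval(-5/56, 63/5)), ProductSet(Naturals0, Interval.Ropen(-8/3, 3*sqrt(5))))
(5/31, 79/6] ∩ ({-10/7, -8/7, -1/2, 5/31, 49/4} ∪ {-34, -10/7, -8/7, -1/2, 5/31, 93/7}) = {49/4}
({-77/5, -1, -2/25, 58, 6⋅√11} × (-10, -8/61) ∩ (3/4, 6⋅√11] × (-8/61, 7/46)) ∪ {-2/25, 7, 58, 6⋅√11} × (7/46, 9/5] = {-2/25, 7, 58, 6⋅√11} × (7/46, 9/5]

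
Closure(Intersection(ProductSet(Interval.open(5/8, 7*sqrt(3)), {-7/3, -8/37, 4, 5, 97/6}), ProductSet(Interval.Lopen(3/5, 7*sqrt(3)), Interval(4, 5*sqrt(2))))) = ProductSet(Interval(5/8, 7*sqrt(3)), {4, 5})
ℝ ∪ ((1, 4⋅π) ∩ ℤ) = ℝ ∪ {2, 3, …, 12}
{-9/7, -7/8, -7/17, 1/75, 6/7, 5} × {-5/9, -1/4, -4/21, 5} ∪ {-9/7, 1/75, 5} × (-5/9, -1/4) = ({-9/7, 1/75, 5} × (-5/9, -1/4)) ∪ ({-9/7, -7/8, -7/17, 1/75, 6/7, 5} × {-5/9, -1/4, -4/21, 5})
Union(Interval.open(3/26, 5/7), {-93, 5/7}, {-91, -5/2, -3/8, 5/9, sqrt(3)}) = Union({-93, -91, -5/2, -3/8, sqrt(3)}, Interval.Lopen(3/26, 5/7))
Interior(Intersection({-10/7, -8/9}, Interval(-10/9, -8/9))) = EmptySet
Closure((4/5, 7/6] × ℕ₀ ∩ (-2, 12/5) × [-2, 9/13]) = [4/5, 7/6] × {0}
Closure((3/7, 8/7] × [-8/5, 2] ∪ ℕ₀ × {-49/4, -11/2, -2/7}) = (ℕ₀ × {-49/4, -11/2}) ∪ ([3/7, 8/7] × [-8/5, 2]) ∪ ((ℕ₀ ∪ (ℕ₀ \ (3/7, 8/7))) × {-49/4, -11/2, -2/7})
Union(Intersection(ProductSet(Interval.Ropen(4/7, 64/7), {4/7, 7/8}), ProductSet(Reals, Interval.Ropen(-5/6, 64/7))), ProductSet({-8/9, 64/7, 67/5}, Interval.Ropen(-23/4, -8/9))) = Union(ProductSet({-8/9, 64/7, 67/5}, Interval.Ropen(-23/4, -8/9)), ProductSet(Interval.Ropen(4/7, 64/7), {4/7, 7/8}))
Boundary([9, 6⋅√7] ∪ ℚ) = (-∞, 9] ∪ [6⋅√7, ∞)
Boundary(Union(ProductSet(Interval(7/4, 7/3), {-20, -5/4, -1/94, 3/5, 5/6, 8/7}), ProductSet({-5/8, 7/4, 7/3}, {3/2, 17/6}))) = Union(ProductSet({-5/8, 7/4, 7/3}, {3/2, 17/6}), ProductSet(Interval(7/4, 7/3), {-20, -5/4, -1/94, 3/5, 5/6, 8/7}))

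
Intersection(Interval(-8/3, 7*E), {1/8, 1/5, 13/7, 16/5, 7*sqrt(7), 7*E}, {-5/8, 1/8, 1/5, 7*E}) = {1/8, 1/5, 7*E}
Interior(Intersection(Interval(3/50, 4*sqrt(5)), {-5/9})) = EmptySet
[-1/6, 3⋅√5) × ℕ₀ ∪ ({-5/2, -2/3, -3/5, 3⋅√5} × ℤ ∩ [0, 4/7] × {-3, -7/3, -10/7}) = [-1/6, 3⋅√5) × ℕ₀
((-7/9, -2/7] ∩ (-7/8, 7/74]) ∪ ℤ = ℤ ∪ (-7/9, -2/7]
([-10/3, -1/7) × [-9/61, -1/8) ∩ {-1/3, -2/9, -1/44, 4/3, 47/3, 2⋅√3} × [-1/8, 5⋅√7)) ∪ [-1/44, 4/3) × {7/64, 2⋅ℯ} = [-1/44, 4/3) × {7/64, 2⋅ℯ}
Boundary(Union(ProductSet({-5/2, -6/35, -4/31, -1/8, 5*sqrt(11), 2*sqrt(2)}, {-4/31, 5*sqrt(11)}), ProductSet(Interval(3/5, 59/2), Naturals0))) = Union(ProductSet({-5/2, -6/35, -4/31, -1/8, 5*sqrt(11), 2*sqrt(2)}, {-4/31, 5*sqrt(11)}), ProductSet(Interval(3/5, 59/2), Naturals0))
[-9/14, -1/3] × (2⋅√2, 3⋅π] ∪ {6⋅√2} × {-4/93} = ({6⋅√2} × {-4/93}) ∪ ([-9/14, -1/3] × (2⋅√2, 3⋅π])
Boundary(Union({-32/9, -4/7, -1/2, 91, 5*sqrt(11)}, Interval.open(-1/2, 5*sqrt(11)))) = {-32/9, -4/7, -1/2, 91, 5*sqrt(11)}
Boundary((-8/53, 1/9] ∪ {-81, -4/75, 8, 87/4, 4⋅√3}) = {-81, -8/53, 1/9, 8, 87/4, 4⋅√3}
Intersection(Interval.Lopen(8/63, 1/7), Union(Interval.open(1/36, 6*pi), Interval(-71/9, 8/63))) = Interval.Lopen(8/63, 1/7)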